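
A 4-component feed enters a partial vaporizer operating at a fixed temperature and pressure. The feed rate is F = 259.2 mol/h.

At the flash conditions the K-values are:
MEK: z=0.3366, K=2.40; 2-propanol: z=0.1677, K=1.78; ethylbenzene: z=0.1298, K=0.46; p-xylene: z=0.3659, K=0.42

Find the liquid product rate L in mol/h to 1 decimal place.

L = 139.9 mol/h

Material balance + equilibrium reduce to Σ zᵢ(Kᵢ−1)/(1+ψ(Kᵢ−1)) = 0.
Check two-phase: ΣzᵢKᵢ = 1.3197 > 1 and Σzᵢ/Kᵢ = 1.3878 > 1, so g(0) = 0.3197 > 0 and g(1) = -0.3878 < 0.
Iterate (Newton) starting at ψ = 0.49:
  ψ = 0.4900: g = -0.01766, g' = -0.5957 → ψ = 0.4604
  ψ = 0.4604: g = -0.00001, g' = -0.5953 → ψ = 0.4603
Converged at ψ = 0.4603.
Then V = ψ·F = 0.4603·259.2 = 119.3 mol/h and L = F − V = 139.9 mol/h.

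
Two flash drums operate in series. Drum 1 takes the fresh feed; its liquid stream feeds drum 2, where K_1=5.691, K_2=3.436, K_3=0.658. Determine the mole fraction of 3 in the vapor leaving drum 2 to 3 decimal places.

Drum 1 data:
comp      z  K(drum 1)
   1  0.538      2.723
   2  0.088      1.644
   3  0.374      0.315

Drum 1:
Rachford–Rice: g(ψ₁) = Σ zᵢ(Kᵢ−1)/(1+ψ₁(Kᵢ−1)) = 0.
Feasibility: ΣzᵢKᵢ = 1.727, Σzᵢ/Kᵢ = 1.438 — both > 1, two phases present.
Iterate (Newton) starting at ψ₁ = 0.5:
  ψ₁ = 0.500: g = 0.1512, g' = -0.888 → ψ₁ = 0.670
  ψ₁ = 0.670: g = -0.0040, g' = -0.962 → ψ₁ = 0.666
Converged at ψ₁ = 0.666.
Drum-1 compositions:
  1: x = 0.250, y = 0.682
  2: x = 0.062, y = 0.101
  3: x = 0.688, y = 0.217
Drum-2 feed = drum-1 liquid: z₂ = (0.2505, 0.0616, 0.6879).
Drum 2:
Let ψ₂ = V/F and solve Σ zᵢ(Kᵢ−1)/(1+ψ₂(Kᵢ−1)) = 0.
Feasibility: ΣzᵢKᵢ = 2.090, Σzᵢ/Kᵢ = 1.107 — both > 1, two phases present.
Newton iteration, ψ₂⁰ = 0.5:
  ψ₂ = 0.500: g = 0.1350, g' = -0.684 → ψ₂ = 0.697
  ψ₂ = 0.697: g = 0.0217, g' = -0.491 → ψ₂ = 0.742
  ψ₂ = 0.742: g = 0.0006, g' = -0.466 → ψ₂ = 0.743
Converged at ψ₂ = 0.743.
  1: x = 0.056, y = 0.318
  2: x = 0.022, y = 0.075
  3: x = 0.922, y = 0.607

y_3 (drum 2) = 0.607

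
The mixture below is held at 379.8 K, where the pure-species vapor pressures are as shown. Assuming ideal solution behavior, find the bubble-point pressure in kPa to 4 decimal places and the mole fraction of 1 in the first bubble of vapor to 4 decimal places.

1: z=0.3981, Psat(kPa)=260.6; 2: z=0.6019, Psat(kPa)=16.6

Pbub = 113.7364 kPa, y_1 = 0.9122

At the bubble point ψ → 0, so ΣzᵢKᵢ = 1 with Kᵢ = Pᵢˢᵃᵗ/P ⇒ P = ΣzᵢPᵢˢᵃᵗ.
P = 0.3981·260.6 + 0.6019·16.6 = 113.7364 kPa
yᵢ = zᵢPᵢˢᵃᵗ/P ⇒ y_1 = 0.3981·260.6/113.7364 = 0.9122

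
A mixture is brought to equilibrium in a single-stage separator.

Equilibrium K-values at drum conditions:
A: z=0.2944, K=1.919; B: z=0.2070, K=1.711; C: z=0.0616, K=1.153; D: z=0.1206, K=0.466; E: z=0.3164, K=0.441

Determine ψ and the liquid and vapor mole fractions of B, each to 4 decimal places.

Rachford–Rice: g(ψ) = Σ zᵢ(Kᵢ−1)/(1+ψ(Kᵢ−1)) = 0.
g(0) = ΣzᵢKᵢ − 1 = 0.1859 and g(1) = 1 − Σzᵢ/Kᵢ = -0.3041, so a root lies in (0, 1).
Newton–Raphson from ψ = 0.63:
  ψ = 0.6300: g = -0.08847, g' = -0.4645 → ψ = 0.4395
  ψ = 0.4395: g = -0.00495, g' = -0.4206 → ψ = 0.4278
  ψ = 0.4278: g = -0.00001, g' = -0.4195 → ψ = 0.4277
Converged at ψ = 0.4277.
Compositions from xᵢ = zᵢ/(1+ψ(Kᵢ−1)), yᵢ = Kᵢxᵢ:
  A: x = 0.2113, y = 0.4055
  B: x = 0.1587, y = 0.2716
  C: x = 0.0578, y = 0.0667
  D: x = 0.1563, y = 0.0728
  E: x = 0.4158, y = 0.1834

ψ = 0.4277, x_B = 0.1587, y_B = 0.2716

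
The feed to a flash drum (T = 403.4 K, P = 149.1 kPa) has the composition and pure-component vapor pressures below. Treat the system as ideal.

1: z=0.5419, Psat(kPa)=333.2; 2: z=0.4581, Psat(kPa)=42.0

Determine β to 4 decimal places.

Raoult's law: Kᵢ = Pᵢˢᵃᵗ/P = Pᵢˢᵃᵗ/149.1.
  K_1 = 333.2/149.1 = 2.234742, K_2 = 42.0/149.1 = 0.281690
Iterate (Newton) starting at β = 0.5:
  β = 0.5000: g = -0.09977, g' = -0.8914 → β = 0.3881
  β = 0.3881: g = -0.00388, g' = -0.8320 → β = 0.3834
Converged at β = 0.3834.

β = 0.3834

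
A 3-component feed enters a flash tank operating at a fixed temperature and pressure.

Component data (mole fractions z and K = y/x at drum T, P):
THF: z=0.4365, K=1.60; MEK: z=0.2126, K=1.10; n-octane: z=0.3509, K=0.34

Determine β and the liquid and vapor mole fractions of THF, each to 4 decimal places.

β = 0.1629, x_THF = 0.3976, y_THF = 0.6362

Rachford–Rice: g(β) = Σ zᵢ(Kᵢ−1)/(1+β(Kᵢ−1)) = 0.
g(0) = ΣzᵢKᵢ − 1 = 0.0516 and g(1) = 1 − Σzᵢ/Kᵢ = -0.4981, so a root lies in (0, 1).
Newton iteration, β⁰ = 0.5:
  β = 0.5000: g = -0.12395, g' = -0.4354 → β = 0.2153
  β = 0.2153: g = -0.01721, g' = -0.3330 → β = 0.1636
  β = 0.1636: g = -0.00023, g' = -0.3245 → β = 0.1629
Converged at β = 0.1629.
Compositions from xᵢ = zᵢ/(1+β(Kᵢ−1)), yᵢ = Kᵢxᵢ:
  THF: x = 0.3976, y = 0.6362
  MEK: x = 0.2092, y = 0.2301
  n-octane: x = 0.3932, y = 0.1337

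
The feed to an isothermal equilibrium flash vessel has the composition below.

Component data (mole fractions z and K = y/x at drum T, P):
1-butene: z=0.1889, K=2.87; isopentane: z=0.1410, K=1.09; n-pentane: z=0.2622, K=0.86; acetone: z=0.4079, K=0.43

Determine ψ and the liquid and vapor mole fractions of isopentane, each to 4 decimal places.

Material balance + equilibrium reduce to Σ zᵢ(Kᵢ−1)/(1+ψ(Kᵢ−1)) = 0.
Feasibility: ΣzᵢKᵢ = 1.0967, Σzᵢ/Kᵢ = 1.4487 — both > 1, two phases present.
Newton iteration, ψ⁰ = 0.5:
  ψ = 0.5000: g = -0.16995, g' = -0.4426 → ψ = 0.1161
  ψ = 0.1161: g = 0.01652, g' = -0.6044 → ψ = 0.1434
  ψ = 0.1434: g = 0.00042, g' = -0.5744 → ψ = 0.1441
Converged at ψ = 0.1441.
Compositions from xᵢ = zᵢ/(1+ψ(Kᵢ−1)), yᵢ = Kᵢxᵢ:
  1-butene: x = 0.1488, y = 0.4270
  isopentane: x = 0.1392, y = 0.1517
  n-pentane: x = 0.2676, y = 0.2301
  acetone: x = 0.4444, y = 0.1911

ψ = 0.1441, x_isopentane = 0.1392, y_isopentane = 0.1517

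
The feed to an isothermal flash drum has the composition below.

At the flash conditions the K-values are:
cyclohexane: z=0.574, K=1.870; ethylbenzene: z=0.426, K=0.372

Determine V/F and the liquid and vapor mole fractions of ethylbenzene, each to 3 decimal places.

V/F = 0.424, x_ethylbenzene = 0.581, y_ethylbenzene = 0.216

Material balance + equilibrium reduce to Σ zᵢ(Kᵢ−1)/(1+V/F(Kᵢ−1)) = 0.
Feasibility: ΣzᵢKᵢ = 1.232, Σzᵢ/Kᵢ = 1.452 — both > 1, two phases present.
Binary case is linear: z₁(K₁−1)(1+V/F(K₂−1)) + z₂(K₂−1)(1+V/F(K₁−1)) = 0
⇒ V/F = [z₁(K₁−1)+z₂(K₂−1)] / [−(K₁−1)(K₂−1)] = 0.2319/0.5464 = 0.424
Compositions from xᵢ = zᵢ/(1+V/F(Kᵢ−1)), yᵢ = Kᵢxᵢ:
  cyclohexane: x = 0.419, y = 0.784
  ethylbenzene: x = 0.581, y = 0.216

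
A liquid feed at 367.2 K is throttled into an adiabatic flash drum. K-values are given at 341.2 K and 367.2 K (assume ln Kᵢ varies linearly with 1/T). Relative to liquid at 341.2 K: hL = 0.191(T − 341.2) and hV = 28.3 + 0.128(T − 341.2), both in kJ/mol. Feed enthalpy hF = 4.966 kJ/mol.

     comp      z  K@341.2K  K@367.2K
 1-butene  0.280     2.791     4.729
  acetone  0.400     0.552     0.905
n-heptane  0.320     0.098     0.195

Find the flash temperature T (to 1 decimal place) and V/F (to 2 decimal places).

Adiabatic flash: solve Rachford–Rice at each trial T, then check hF = ψ·hV(T) + (1−ψ)·hL(T).
  T = 341.2 K: K = (2.791, 0.552, 0.098), RR gives ψ = 0.028, H_out = 0.791 kJ/mol
  T = 367.2 K: K = (4.729, 0.905, 0.195), RR gives ψ = 0.400, H_out = 15.621 kJ/mol
  T = 354.2 K: K = (3.668, 0.713, 0.140), RR gives ψ = 0.228, H_out = 8.736 kJ/mol
  T = 347.7 K: K = (3.208, 0.629, 0.118), RR gives ψ = 0.135, H_out = 4.993 kJ/mol
  T = 344.4 K: K = (2.991, 0.589, 0.107), RR gives ψ = 0.083, H_out = 2.935 kJ/mol
  T = 346.0 K: K = (3.095, 0.608, 0.112), RR gives ψ = 0.108, H_out = 3.950 kJ/mol
Linear interpolation between T = 346.0 (H_out = 3.950) and T = 347.7 (H_out = 4.993) on hF = 4.966 gives T ≈ 347.7 K, at which ψ = 0.13.

T = 347.7 K, V/F = 0.13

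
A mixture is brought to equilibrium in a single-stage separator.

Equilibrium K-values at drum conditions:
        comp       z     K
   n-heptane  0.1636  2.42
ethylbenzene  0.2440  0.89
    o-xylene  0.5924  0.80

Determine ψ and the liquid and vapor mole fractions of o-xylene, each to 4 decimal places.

Rachford–Rice: g(ψ) = Σ zᵢ(Kᵢ−1)/(1+ψ(Kᵢ−1)) = 0.
Check two-phase: ΣzᵢKᵢ = 1.0870 > 1 and Σzᵢ/Kᵢ = 1.0823 > 1, so g(0) = 0.0870 > 0 and g(1) = -0.0823 < 0.
Newton iteration, ψ⁰ = 0.5:
  ψ = 0.5000: g = -0.02419, g' = -0.1454 → ψ = 0.3336
  ψ = 0.3336: g = 0.00283, g' = -0.1823 → ψ = 0.3491
  ψ = 0.3491: g = 0.00003, g' = -0.1780 → ψ = 0.3493
Converged at ψ = 0.3493.
Compositions from xᵢ = zᵢ/(1+ψ(Kᵢ−1)), yᵢ = Kᵢxᵢ:
  n-heptane: x = 0.1094, y = 0.2647
  ethylbenzene: x = 0.2537, y = 0.2258
  o-xylene: x = 0.6369, y = 0.5095

ψ = 0.3493, x_o-xylene = 0.6369, y_o-xylene = 0.5095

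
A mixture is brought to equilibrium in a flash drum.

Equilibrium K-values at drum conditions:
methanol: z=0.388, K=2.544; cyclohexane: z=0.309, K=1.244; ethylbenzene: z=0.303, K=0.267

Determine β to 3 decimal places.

Let β = V/F and solve Σ zᵢ(Kᵢ−1)/(1+β(Kᵢ−1)) = 0.
Check two-phase: ΣzᵢKᵢ = 1.452 > 1 and Σzᵢ/Kᵢ = 1.536 > 1, so g(0) = 0.452 > 0 and g(1) = -0.536 < 0.
Newton–Raphson from β = 0.4:
  β = 0.400: g = 0.1248, g' = -0.695 → β = 0.580
  β = 0.580: g = -0.0040, g' = -0.764 → β = 0.574
Converged at β = 0.574.

β = 0.574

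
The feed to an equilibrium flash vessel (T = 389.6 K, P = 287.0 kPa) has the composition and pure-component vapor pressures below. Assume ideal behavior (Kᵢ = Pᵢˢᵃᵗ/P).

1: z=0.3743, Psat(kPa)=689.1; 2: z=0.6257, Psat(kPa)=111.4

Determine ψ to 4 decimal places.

ψ = 0.1652

Raoult's law: Kᵢ = Pᵢˢᵃᵗ/P = Pᵢˢᵃᵗ/287.0.
  K_1 = 689.1/287.0 = 2.401045, K_2 = 111.4/287.0 = 0.388153
Material balance + equilibrium reduce to Σ zᵢ(Kᵢ−1)/(1+ψ(Kᵢ−1)) = 0.
g(0) = ΣzᵢKᵢ − 1 = 0.1416 and g(1) = 1 − Σzᵢ/Kᵢ = -0.7679, so a root lies in (0, 1).
Binary case is linear: z₁(K₁−1)(1+ψ(K₂−1)) + z₂(K₂−1)(1+ψ(K₁−1)) = 0
⇒ ψ = [z₁(K₁−1)+z₂(K₂−1)] / [−(K₁−1)(K₂−1)] = 0.14158/0.85722 = 0.1652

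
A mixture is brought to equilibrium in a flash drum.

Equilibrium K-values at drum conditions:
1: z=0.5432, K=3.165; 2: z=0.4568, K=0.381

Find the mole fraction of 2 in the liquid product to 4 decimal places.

Binary case is linear: z₁(K₁−1)(1+ψ(K₂−1)) + z₂(K₂−1)(1+ψ(K₁−1)) = 0
⇒ ψ = [z₁(K₁−1)+z₂(K₂−1)] / [−(K₁−1)(K₂−1)] = 0.89327/1.34014 = 0.6666
Compositions from xᵢ = zᵢ/(1+ψ(Kᵢ−1)), yᵢ = Kᵢxᵢ:
  1: x = 0.2223, y = 0.7037
  2: x = 0.7777, y = 0.2963

x_2 = 0.7777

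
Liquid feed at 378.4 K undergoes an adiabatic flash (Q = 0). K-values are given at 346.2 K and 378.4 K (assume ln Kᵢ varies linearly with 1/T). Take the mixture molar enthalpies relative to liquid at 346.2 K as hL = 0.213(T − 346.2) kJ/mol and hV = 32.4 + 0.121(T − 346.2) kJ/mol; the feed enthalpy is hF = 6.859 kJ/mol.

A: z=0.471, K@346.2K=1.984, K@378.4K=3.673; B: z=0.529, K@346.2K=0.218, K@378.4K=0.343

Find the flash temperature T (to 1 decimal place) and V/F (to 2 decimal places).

T = 351.5 K, V/F = 0.18

Adiabatic flash: solve Rachford–Rice at each trial T, then check hF = ψ·hV(T) + (1−ψ)·hL(T).
  T = 346.2 K: K = (1.984, 0.218), RR gives ψ = 0.065, H_out = 2.096 kJ/mol
  T = 378.4 K: K = (3.673, 0.343), RR gives ψ = 0.519, H_out = 22.136 kJ/mol
  T = 362.3 K: K = (2.737, 0.276), RR gives ψ = 0.346, H_out = 14.132 kJ/mol
  T = 354.2 K: K = (2.336, 0.246), RR gives ψ = 0.229, H_out = 8.946 kJ/mol
  T = 350.2 K: K = (2.155, 0.232), RR gives ψ = 0.155, H_out = 5.817 kJ/mol
  T = 352.2 K: K = (2.244, 0.239), RR gives ψ = 0.194, H_out = 7.443 kJ/mol
Linear interpolation between T = 350.2 (H_out = 5.817) and T = 352.2 (H_out = 7.443) on hF = 6.859 gives T ≈ 351.5 K, at which ψ = 0.18.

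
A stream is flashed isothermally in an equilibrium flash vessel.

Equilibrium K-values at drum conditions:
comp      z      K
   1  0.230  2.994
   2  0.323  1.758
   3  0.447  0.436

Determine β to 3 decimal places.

Material balance + equilibrium reduce to Σ zᵢ(Kᵢ−1)/(1+β(Kᵢ−1)) = 0.
g(0) = ΣzᵢKᵢ − 1 = 0.451 and g(1) = 1 − Σzᵢ/Kᵢ = -0.286, so a root lies in (0, 1).
Newton–Raphson from β = 0.5:
  β = 0.500: g = 0.0561, g' = -0.603 → β = 0.593
Converged at β = 0.593.

β = 0.593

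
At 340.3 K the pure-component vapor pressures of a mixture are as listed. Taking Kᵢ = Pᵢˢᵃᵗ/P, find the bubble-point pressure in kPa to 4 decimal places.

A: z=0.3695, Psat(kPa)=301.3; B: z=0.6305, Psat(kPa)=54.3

At the bubble point ψ → 0, so ΣzᵢKᵢ = 1 with Kᵢ = Pᵢˢᵃᵗ/P ⇒ P = ΣzᵢPᵢˢᵃᵗ.
P = 0.3695·301.3 + 0.6305·54.3 = 145.5665 kPa

Pbub = 145.5665 kPa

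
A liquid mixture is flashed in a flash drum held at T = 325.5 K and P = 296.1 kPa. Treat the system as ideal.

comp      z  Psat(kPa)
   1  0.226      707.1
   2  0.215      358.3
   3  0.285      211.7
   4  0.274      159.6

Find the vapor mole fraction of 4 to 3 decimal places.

Raoult's law: Kᵢ = Pᵢˢᵃᵗ/P = Pᵢˢᵃᵗ/296.1.
  K_1 = 707.1/296.1 = 2.38804, K_2 = 358.3/296.1 = 1.21006, K_3 = 211.7/296.1 = 0.71496, K_4 = 159.6/296.1 = 0.53901
Rachford–Rice: g(V/F) = Σ zᵢ(Kᵢ−1)/(1+V/F(Kᵢ−1)) = 0.
Feasibility: ΣzᵢKᵢ = 1.151, Σzᵢ/Kᵢ = 1.179 — both > 1, two phases present.
Newton–Raphson from V/F = 0.67:
  V/F = 0.670: g = -0.0810, g' = -0.281 → V/F = 0.382
  V/F = 0.382: g = 0.0023, g' = -0.309 → V/F = 0.390
Converged at V/F = 0.390.
Compositions from xᵢ = zᵢ/(1+V/F(Kᵢ−1)), yᵢ = Kᵢxᵢ:
  1: x = 0.147, y = 0.350
  2: x = 0.199, y = 0.240
  3: x = 0.321, y = 0.229
  4: x = 0.334, y = 0.180

y_4 = 0.180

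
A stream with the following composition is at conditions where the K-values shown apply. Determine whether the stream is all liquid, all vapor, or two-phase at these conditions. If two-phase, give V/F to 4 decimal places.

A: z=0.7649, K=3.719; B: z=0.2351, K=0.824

all vapor

ΣzᵢKᵢ = 3.0384; Σzᵢ/Kᵢ = 0.4910.
Since Σzᵢ/Kᵢ < 1 the mixture is above its dew point — single vapor phase.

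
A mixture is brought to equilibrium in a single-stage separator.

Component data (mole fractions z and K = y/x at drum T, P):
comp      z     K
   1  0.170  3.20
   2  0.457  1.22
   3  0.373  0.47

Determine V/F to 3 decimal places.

V/F = 0.499

Material balance + equilibrium reduce to Σ zᵢ(Kᵢ−1)/(1+V/F(Kᵢ−1)) = 0.
Check two-phase: ΣzᵢKᵢ = 1.277 > 1 and Σzᵢ/Kᵢ = 1.221 > 1, so g(0) = 0.277 > 0 and g(1) = -0.221 < 0.
Newton–Raphson from V/F = 0.5:
  V/F = 0.500: g = -0.0003, g' = -0.398 → V/F = 0.499
Converged at V/F = 0.499.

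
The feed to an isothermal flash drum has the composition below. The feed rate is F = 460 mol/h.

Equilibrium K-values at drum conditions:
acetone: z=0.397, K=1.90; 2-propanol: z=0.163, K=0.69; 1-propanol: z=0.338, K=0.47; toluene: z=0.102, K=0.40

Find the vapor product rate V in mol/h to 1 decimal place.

Rachford–Rice: g(ψ) = Σ zᵢ(Kᵢ−1)/(1+ψ(Kᵢ−1)) = 0.
Check two-phase: ΣzᵢKᵢ = 1.066 > 1 and Σzᵢ/Kᵢ = 1.419 > 1, so g(0) = 0.066 > 0 and g(1) = -0.419 < 0.
Newton–Raphson from ψ = 0.45:
  ψ = 0.450: g = -0.1235, g' = -0.417 → ψ = 0.154
  ψ = 0.154: g = -0.0016, g' = -0.423 → ψ = 0.150
Converged at ψ = 0.150.
Then V = ψ·F = 0.1499·460 = 68.9 mol/h and L = F − V = 391.1 mol/h.

V = 68.9 mol/h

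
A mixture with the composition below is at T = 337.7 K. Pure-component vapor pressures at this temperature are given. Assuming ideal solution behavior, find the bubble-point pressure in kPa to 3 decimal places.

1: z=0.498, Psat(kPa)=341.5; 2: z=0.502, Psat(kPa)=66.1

Pbub = 203.249 kPa

At the bubble point ψ → 0, so ΣzᵢKᵢ = 1 with Kᵢ = Pᵢˢᵃᵗ/P ⇒ P = ΣzᵢPᵢˢᵃᵗ.
P = 0.498·341.5 + 0.502·66.1 = 203.249 kPa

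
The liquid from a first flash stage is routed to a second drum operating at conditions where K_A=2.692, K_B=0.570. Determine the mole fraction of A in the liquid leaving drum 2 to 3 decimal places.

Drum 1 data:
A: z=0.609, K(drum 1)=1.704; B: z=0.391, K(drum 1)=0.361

Drum 1:
Material balance + equilibrium reduce to Σ zᵢ(Kᵢ−1)/(1+ψ₁(Kᵢ−1)) = 0.
g(0) = ΣzᵢKᵢ − 1 = 0.179 and g(1) = 1 − Σzᵢ/Kᵢ = -0.440, so a root lies in (0, 1).
Newton iteration, ψ₁⁰ = 0.39:
  ψ₁ = 0.390: g = 0.0036, g' = -0.469 → ψ₁ = 0.398
Converged at ψ₁ = 0.398.
Drum-1 compositions:
  A: x = 0.476, y = 0.811
  B: x = 0.524, y = 0.189
Drum-2 feed = drum-1 liquid: z₂ = (0.4758, 0.5242).
Drum 2:
Let ψ₂ = V/F and solve Σ zᵢ(Kᵢ−1)/(1+ψ₂(Kᵢ−1)) = 0.
Feasibility: ΣzᵢKᵢ = 1.580, Σzᵢ/Kᵢ = 1.096 — both > 1, two phases present.
Newton–Raphson from ψ₂ = 0.5:
  ψ₂ = 0.500: g = 0.1490, g' = -0.557 → ψ₂ = 0.767
  ψ₂ = 0.767: g = 0.0138, g' = -0.474 → ψ₂ = 0.797
Converged at ψ₂ = 0.797.
  A: x = 0.203, y = 0.546
  B: x = 0.797, y = 0.454

x_A (drum 2) = 0.203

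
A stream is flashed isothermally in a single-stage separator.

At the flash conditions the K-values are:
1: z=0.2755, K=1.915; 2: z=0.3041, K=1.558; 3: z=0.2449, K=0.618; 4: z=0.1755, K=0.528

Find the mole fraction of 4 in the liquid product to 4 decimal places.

Rachford–Rice: g(β) = Σ zᵢ(Kᵢ−1)/(1+β(Kᵢ−1)) = 0.
g(0) = ΣzᵢKᵢ − 1 = 0.2454 and g(1) = 1 − Σzᵢ/Kᵢ = -0.0677, so a root lies in (0, 1).
Iterate (Newton) starting at β = 0.58:
  β = 0.5800: g = 0.05864, g' = -0.2856 → β = 0.7853
  β = 0.7853: g = -0.00061, g' = -0.2955 → β = 0.7833
Converged at β = 0.7833.
Compositions from xᵢ = zᵢ/(1+β(Kᵢ−1)), yᵢ = Kᵢxᵢ:
  1: x = 0.1605, y = 0.3073
  2: x = 0.2116, y = 0.3297
  3: x = 0.3495, y = 0.2160
  4: x = 0.2784, y = 0.1470

x_4 = 0.2784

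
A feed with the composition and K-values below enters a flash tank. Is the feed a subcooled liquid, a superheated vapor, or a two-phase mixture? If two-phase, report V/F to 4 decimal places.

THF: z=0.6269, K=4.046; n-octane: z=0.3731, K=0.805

superheated vapor

ΣzᵢKᵢ = 2.8368; Σzᵢ/Kᵢ = 0.6184.
Since Σzᵢ/Kᵢ < 1 the mixture is above its dew point — single vapor phase.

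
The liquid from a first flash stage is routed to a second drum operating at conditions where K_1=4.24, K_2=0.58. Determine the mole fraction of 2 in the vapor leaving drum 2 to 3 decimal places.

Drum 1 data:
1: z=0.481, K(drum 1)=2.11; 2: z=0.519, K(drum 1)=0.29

y_2 (drum 2) = 0.513

Drum 1:
Material balance + equilibrium reduce to Σ zᵢ(Kᵢ−1)/(1+ψ₁(Kᵢ−1)) = 0.
Check two-phase: ΣzᵢKᵢ = 1.165 > 1 and Σzᵢ/Kᵢ = 2.018 > 1, so g(0) = 0.165 > 0 and g(1) = -1.018 < 0.
Binary case is linear: z₁(K₁−1)(1+ψ₁(K₂−1)) + z₂(K₂−1)(1+ψ₁(K₁−1)) = 0
⇒ ψ₁ = [z₁(K₁−1)+z₂(K₂−1)] / [−(K₁−1)(K₂−1)] = 0.1654/0.7881 = 0.210
Drum-1 compositions:
  1: x = 0.390, y = 0.823
  2: x = 0.610, y = 0.177
Drum-2 feed = drum-1 liquid: z₂ = (0.3901, 0.6099).
Drum 2:
Rachford–Rice: g(ψ₂) = Σ zᵢ(Kᵢ−1)/(1+ψ₂(Kᵢ−1)) = 0.
Feasibility: ΣzᵢKᵢ = 2.008, Σzᵢ/Kᵢ = 1.144 — both > 1, two phases present.
Newton iteration, ψ₂⁰ = 0.5:
  ψ₂ = 0.500: g = 0.1582, g' = -0.769 → ψ₂ = 0.706
  ψ₂ = 0.706: g = 0.0205, g' = -0.596 → ψ₂ = 0.740
  ψ₂ = 0.740: g = 0.0003, g' = -0.581 → ψ₂ = 0.741
Converged at ψ₂ = 0.741.
  1: x = 0.115, y = 0.487
  2: x = 0.885, y = 0.513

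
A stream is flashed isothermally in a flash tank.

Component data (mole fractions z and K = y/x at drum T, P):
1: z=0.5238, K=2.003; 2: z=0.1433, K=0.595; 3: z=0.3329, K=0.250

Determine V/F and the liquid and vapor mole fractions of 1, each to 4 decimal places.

Material balance + equilibrium reduce to Σ zᵢ(Kᵢ−1)/(1+V/F(Kᵢ−1)) = 0.
g(0) = ΣzᵢKᵢ − 1 = 0.2177 and g(1) = 1 − Σzᵢ/Kᵢ = -0.8339, so a root lies in (0, 1).
Iterate (Newton) starting at V/F = 0.5:
  V/F = 0.5000: g = -0.12236, g' = -0.7501 → V/F = 0.3369
  V/F = 0.3369: g = -0.00860, g' = -0.6612 → V/F = 0.3239
  V/F = 0.3239: g = -0.00002, g' = -0.6580 → V/F = 0.3238
Converged at V/F = 0.3238.
Compositions from xᵢ = zᵢ/(1+V/F(Kᵢ−1)), yᵢ = Kᵢxᵢ:
  1: x = 0.3954, y = 0.7919
  2: x = 0.1649, y = 0.0981
  3: x = 0.4397, y = 0.1099

V/F = 0.3238, x_1 = 0.3954, y_1 = 0.7919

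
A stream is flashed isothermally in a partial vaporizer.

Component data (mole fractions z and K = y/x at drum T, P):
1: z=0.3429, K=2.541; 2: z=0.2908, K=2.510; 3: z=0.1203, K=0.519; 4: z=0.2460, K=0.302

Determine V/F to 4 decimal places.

V/F = 0.7502

Material balance + equilibrium reduce to Σ zᵢ(Kᵢ−1)/(1+V/F(Kᵢ−1)) = 0.
Feasibility: ΣzᵢKᵢ = 1.7379, Σzᵢ/Kᵢ = 1.2972 — both > 1, two phases present.
Iterate (Newton) starting at V/F = 0.48:
  V/F = 0.4800: g = 0.22487, g' = -0.8100 → V/F = 0.7576
  V/F = 0.7576: g = -0.00685, g' = -0.9263 → V/F = 0.7502
Converged at V/F = 0.7502.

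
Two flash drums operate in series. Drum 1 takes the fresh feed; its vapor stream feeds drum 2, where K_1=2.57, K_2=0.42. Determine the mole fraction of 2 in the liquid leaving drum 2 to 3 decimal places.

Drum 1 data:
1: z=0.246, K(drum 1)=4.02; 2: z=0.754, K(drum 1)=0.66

x_2 (drum 2) = 0.730

Drum 1:
Let ψ₁ = V/F and solve Σ zᵢ(Kᵢ−1)/(1+ψ₁(Kᵢ−1)) = 0.
g(0) = ΣzᵢKᵢ − 1 = 0.487 and g(1) = 1 − Σzᵢ/Kᵢ = -0.204, so a root lies in (0, 1).
Newton–Raphson from ψ₁ = 0.5:
  ψ₁ = 0.500: g = -0.0129, g' = -0.483 → ψ₁ = 0.473
  ψ₁ = 0.473: g = 0.0003, g' = -0.504 → ψ₁ = 0.474
Converged at ψ₁ = 0.474.
Drum-1 compositions:
  1: x = 0.101, y = 0.407
  2: x = 0.899, y = 0.593
Drum-2 feed = drum-1 vapor: z₂ = (0.4068, 0.5932).
Drum 2:
Binary case is linear: z₁(K₁−1)(1+ψ₂(K₂−1)) + z₂(K₂−1)(1+ψ₂(K₁−1)) = 0
⇒ ψ₂ = [z₁(K₁−1)+z₂(K₂−1)] / [−(K₁−1)(K₂−1)] = 0.2946/0.9106 = 0.324
  1: x = 0.270, y = 0.693
  2: x = 0.730, y = 0.307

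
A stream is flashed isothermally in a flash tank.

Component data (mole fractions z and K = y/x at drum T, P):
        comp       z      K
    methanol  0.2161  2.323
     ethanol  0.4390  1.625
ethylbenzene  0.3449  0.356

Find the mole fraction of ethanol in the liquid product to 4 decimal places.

Let β = V/F and solve Σ zᵢ(Kᵢ−1)/(1+β(Kᵢ−1)) = 0.
Check two-phase: ΣzᵢKᵢ = 1.3382 > 1 and Σzᵢ/Kᵢ = 1.3320 > 1, so g(0) = 0.3382 > 0 and g(1) = -0.3320 < 0.
Iterate (Newton) starting at β = 0.53:
  β = 0.5300: g = 0.03695, g' = -0.5572 → β = 0.5963
  β = 0.5963: g = -0.00090, g' = -0.5862 → β = 0.5948
Converged at β = 0.5948.
Compositions from xᵢ = zᵢ/(1+β(Kᵢ−1)), yᵢ = Kᵢxᵢ:
  methanol: x = 0.1209, y = 0.2809
  ethanol: x = 0.3200, y = 0.5201
  ethylbenzene: x = 0.5590, y = 0.1990

x_ethanol = 0.3200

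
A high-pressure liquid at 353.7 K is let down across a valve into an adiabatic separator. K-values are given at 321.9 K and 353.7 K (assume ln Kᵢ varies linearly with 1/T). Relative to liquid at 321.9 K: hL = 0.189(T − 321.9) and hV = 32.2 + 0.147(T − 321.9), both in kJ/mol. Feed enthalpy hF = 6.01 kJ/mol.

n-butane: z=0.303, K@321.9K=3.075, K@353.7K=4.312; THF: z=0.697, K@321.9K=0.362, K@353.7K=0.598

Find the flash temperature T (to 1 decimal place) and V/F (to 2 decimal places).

Adiabatic flash: solve Rachford–Rice at each trial T, then check hF = ψ·hV(T) + (1−ψ)·hL(T).
  T = 321.9 K: K = (3.075, 0.362), RR gives ψ = 0.139, H_out = 4.476 kJ/mol
  T = 353.7 K: K = (4.312, 0.598), RR gives ψ = 0.543, H_out = 22.778 kJ/mol
  T = 337.8 K: K = (3.670, 0.471), RR gives ψ = 0.312, H_out = 12.829 kJ/mol
  T = 329.9 K: K = (3.369, 0.414), RR gives ψ = 0.223, H_out = 8.625 kJ/mol
  T = 325.9 K: K = (3.220, 0.388), RR gives ψ = 0.181, H_out = 6.551 kJ/mol
  T = 323.9 K: K = (3.147, 0.375), RR gives ψ = 0.160, H_out = 5.515 kJ/mol
Linear interpolation between T = 323.9 (H_out = 5.515) and T = 325.9 (H_out = 6.551) on hF = 6.01 gives T ≈ 324.9 K, at which ψ = 0.17.

T = 324.9 K, V/F = 0.17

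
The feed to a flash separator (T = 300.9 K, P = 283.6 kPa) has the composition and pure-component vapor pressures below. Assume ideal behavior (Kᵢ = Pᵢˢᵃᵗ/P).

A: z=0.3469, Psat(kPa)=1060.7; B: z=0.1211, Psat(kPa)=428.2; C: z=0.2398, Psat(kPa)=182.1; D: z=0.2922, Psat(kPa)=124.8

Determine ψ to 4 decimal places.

Raoult's law: Kᵢ = Pᵢˢᵃᵗ/P = Pᵢˢᵃᵗ/283.6.
  K_A = 1060.7/283.6 = 3.740127, K_B = 428.2/283.6 = 1.509873, K_C = 182.1/283.6 = 0.642102, K_D = 124.8/283.6 = 0.440056
Newton–Raphson from ψ = 0.5:
  ψ = 0.5000: g = 0.11850, g' = -0.7060 → ψ = 0.6679
  ψ = 0.6679: g = 0.00781, g' = -0.6295 → ψ = 0.6803
Converged at ψ = 0.6803.

ψ = 0.6803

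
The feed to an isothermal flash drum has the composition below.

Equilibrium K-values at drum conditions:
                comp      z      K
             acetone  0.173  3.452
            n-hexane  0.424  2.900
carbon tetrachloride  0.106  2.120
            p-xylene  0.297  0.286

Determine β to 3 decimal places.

Rachford–Rice: g(β) = Σ zᵢ(Kᵢ−1)/(1+β(Kᵢ−1)) = 0.
Check two-phase: ΣzᵢKᵢ = 2.136 > 1 and Σzᵢ/Kᵢ = 1.285 > 1, so g(0) = 1.136 > 0 and g(1) = -0.285 < 0.
Newton iteration, β⁰ = 0.41:
  β = 0.410: g = 0.4459, g' = -1.107 → β = 0.813
  β = 0.813: g = 0.0154, g' = -1.248 → β = 0.825
Converged at β = 0.825.

β = 0.825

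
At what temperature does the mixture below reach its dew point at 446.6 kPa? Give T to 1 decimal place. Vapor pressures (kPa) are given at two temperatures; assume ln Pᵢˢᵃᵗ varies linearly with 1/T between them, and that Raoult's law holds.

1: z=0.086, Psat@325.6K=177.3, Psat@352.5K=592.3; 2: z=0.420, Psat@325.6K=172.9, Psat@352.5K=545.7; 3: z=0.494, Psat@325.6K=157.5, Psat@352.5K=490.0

T = 348.7 K

Dew-point temperature: Σzᵢ·P/Pᵢˢᵃᵗ(T) = 1. Interpolate ln Pᵢˢᵃᵗ = aᵢ + bᵢ/T.
  T = 325.6 K: ΣzᵢP/Pᵢˢᵃᵗ = 2.7022
  T = 352.5 K: ΣzᵢP/Pᵢˢᵃᵗ = 0.8588
  T = 339.1 K: ΣzᵢP/Pᵢˢᵃᵗ = 1.4859
  T = 345.8 K: ΣzᵢP/Pᵢˢᵃᵗ = 1.1237
  T = 349.1 K: ΣzᵢP/Pᵢˢᵃᵗ = 0.9831
  T = 347.5 K: ΣzᵢP/Pᵢˢᵃᵗ = 1.0486
Interpolating between 347.5 K and 349.1 K gives T ≈ 348.7 K.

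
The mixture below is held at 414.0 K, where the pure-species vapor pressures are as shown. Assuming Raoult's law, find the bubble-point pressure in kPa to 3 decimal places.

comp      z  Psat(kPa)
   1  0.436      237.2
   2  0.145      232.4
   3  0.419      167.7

At the bubble point ψ → 0, so ΣzᵢKᵢ = 1 with Kᵢ = Pᵢˢᵃᵗ/P ⇒ P = ΣzᵢPᵢˢᵃᵗ.
P = 0.436·237.2 + 0.145·232.4 + 0.419·167.7 = 207.383 kPa

Pbub = 207.383 kPa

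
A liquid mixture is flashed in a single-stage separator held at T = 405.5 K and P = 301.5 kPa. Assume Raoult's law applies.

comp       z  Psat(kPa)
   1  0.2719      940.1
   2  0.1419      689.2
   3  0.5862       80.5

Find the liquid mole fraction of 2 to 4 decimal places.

Raoult's law: Kᵢ = Pᵢˢᵃᵗ/P = Pᵢˢᵃᵗ/301.5.
  K_1 = 940.1/301.5 = 3.118076, K_2 = 689.2/301.5 = 2.285904, K_3 = 80.5/301.5 = 0.266998
Material balance + equilibrium reduce to Σ zᵢ(Kᵢ−1)/(1+ψ(Kᵢ−1)) = 0.
Check two-phase: ΣzᵢKᵢ = 1.3287 > 1 and Σzᵢ/Kᵢ = 2.3448 > 1, so g(0) = 0.3287 > 0 and g(1) = -1.3448 < 0.
Iterate (Newton) starting at ψ = 0.35:
  ψ = 0.3500: g = -0.12140, g' = -1.0837 → ψ = 0.2380
  ψ = 0.2380: g = 0.00214, g' = -1.1389 → ψ = 0.2399
Converged at ψ = 0.2399.
Compositions from xᵢ = zᵢ/(1+ψ(Kᵢ−1)), yᵢ = Kᵢxᵢ:
  1: x = 0.1803, y = 0.5622
  2: x = 0.1085, y = 0.2479
  3: x = 0.7112, y = 0.1899

x_2 = 0.1085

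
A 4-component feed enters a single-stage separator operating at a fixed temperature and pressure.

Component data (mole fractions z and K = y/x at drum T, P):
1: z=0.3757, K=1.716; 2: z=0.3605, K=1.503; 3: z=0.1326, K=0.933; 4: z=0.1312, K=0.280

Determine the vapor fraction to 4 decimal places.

ψ = 0.9155

Rachford–Rice: g(ψ) = Σ zᵢ(Kᵢ−1)/(1+ψ(Kᵢ−1)) = 0.
Check two-phase: ΣzᵢKᵢ = 1.3470 > 1 and Σzᵢ/Kᵢ = 1.0695 > 1, so g(0) = 0.3470 > 0 and g(1) = -0.0695 < 0.
Iterate (Newton) starting at ψ = 0.5:
  ψ = 0.5000: g = 0.18619, g' = -0.3294 → ψ = 1.0000
  ψ = 1.0000: g = -0.06949, g' = -0.9740 → ψ = 0.9287
  ψ = 0.9287: g = -0.00938, g' = -0.7320 → ψ = 0.9158
  ψ = 0.9158: g = -0.00021, g' = -0.7000 → ψ = 0.9155
Converged at ψ = 0.9155.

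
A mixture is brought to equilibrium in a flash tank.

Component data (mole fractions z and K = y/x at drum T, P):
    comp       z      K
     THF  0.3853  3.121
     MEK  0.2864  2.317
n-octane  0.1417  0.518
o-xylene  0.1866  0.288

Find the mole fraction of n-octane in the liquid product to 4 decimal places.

Rachford–Rice: g(ψ) = Σ zᵢ(Kᵢ−1)/(1+ψ(Kᵢ−1)) = 0.
g(0) = ΣzᵢKᵢ − 1 = 0.9933 and g(1) = 1 − Σzᵢ/Kᵢ = -0.1685, so a root lies in (0, 1).
Iterate (Newton) starting at ψ = 0.51:
  ψ = 0.5100: g = 0.31904, g' = -0.8688 → ψ = 0.8772
  ψ = 0.8772: g = -0.01152, g' = -1.0887 → ψ = 0.8666
  ψ = 0.8666: g = -0.00012, g' = -1.0656 → ψ = 0.8665
Converged at ψ = 0.8665.
Compositions from xᵢ = zᵢ/(1+ψ(Kᵢ−1)), yᵢ = Kᵢxᵢ:
  THF: x = 0.1358, y = 0.4237
  MEK: x = 0.1338, y = 0.3099
  n-octane: x = 0.2433, y = 0.1260
  o-xylene: x = 0.4871, y = 0.1403

x_n-octane = 0.2433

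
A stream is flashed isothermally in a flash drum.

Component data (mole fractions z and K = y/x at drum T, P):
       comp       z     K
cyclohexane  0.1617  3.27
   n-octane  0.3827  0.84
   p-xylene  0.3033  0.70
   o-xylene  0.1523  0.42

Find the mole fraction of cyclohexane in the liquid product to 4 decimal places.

Newton iteration, β⁰ = 0.62:
  β = 0.6200: g = -0.16522, g' = -0.3220 → β = 0.1068
  β = 0.1068: g = 0.04495, g' = -0.6372 → β = 0.1774
  β = 0.1774: g = 0.00410, g' = -0.5280 → β = 0.1851
  β = 0.1851: g = 0.00004, g' = -0.5184 → β = 0.1852
Converged at β = 0.1852.
Compositions from xᵢ = zᵢ/(1+β(Kᵢ−1)), yᵢ = Kᵢxᵢ:
  cyclohexane: x = 0.1138, y = 0.3722
  n-octane: x = 0.3944, y = 0.3313
  p-xylene: x = 0.3211, y = 0.2248
  o-xylene: x = 0.1706, y = 0.0717

x_cyclohexane = 0.1138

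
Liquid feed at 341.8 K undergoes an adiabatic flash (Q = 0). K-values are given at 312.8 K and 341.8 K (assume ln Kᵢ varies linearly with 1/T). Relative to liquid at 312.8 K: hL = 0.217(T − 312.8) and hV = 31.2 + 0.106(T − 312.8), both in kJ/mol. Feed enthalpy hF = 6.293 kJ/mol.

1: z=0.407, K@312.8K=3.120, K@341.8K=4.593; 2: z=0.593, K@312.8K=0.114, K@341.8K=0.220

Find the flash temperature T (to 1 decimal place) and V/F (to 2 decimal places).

Adiabatic flash: solve Rachford–Rice at each trial T, then check hF = ψ·hV(T) + (1−ψ)·hL(T).
  T = 312.8 K: K = (3.120, 0.114), RR gives ψ = 0.180, H_out = 5.605 kJ/mol
  T = 341.8 K: K = (4.593, 0.220), RR gives ψ = 0.357, H_out = 16.275 kJ/mol
  T = 327.3 K: K = (3.818, 0.161), RR gives ψ = 0.274, H_out = 11.269 kJ/mol
  T = 320.1 K: K = (3.462, 0.136), RR gives ψ = 0.230, H_out = 8.580 kJ/mol
  T = 316.5 K: K = (3.291, 0.125), RR gives ψ = 0.206, H_out = 7.151 kJ/mol
  T = 314.6 K: K = (3.202, 0.119), RR gives ψ = 0.193, H_out = 6.368 kJ/mol
Linear interpolation between T = 312.8 (H_out = 5.605) and T = 314.6 (H_out = 6.368) on hF = 6.293 gives T ≈ 314.4 K, at which ψ = 0.19.

T = 314.4 K, V/F = 0.19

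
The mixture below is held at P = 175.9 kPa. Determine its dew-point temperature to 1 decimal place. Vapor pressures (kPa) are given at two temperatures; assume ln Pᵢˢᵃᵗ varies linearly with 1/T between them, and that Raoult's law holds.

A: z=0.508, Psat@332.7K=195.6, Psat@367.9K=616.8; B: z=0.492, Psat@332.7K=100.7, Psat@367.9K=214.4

Dew-point temperature: Σzᵢ·P/Pᵢˢᵃᵗ(T) = 1. Interpolate ln Pᵢˢᵃᵗ = aᵢ + bᵢ/T.
  T = 332.7 K: ΣzᵢP/Pᵢˢᵃᵗ = 1.3162
  T = 367.9 K: ΣzᵢP/Pᵢˢᵃᵗ = 0.5485
  T = 350.3 K: ΣzᵢP/Pᵢˢᵃᵗ = 0.8279
  T = 341.5 K: ΣzᵢP/Pᵢˢᵃᵗ = 1.0364
  T = 345.9 K: ΣzᵢP/Pᵢˢᵃᵗ = 0.9247
  T = 343.7 K: ΣzᵢP/Pᵢˢᵃᵗ = 0.9786
Interpolating between 341.5 K and 343.7 K gives T ≈ 342.9 K.

T = 342.9 K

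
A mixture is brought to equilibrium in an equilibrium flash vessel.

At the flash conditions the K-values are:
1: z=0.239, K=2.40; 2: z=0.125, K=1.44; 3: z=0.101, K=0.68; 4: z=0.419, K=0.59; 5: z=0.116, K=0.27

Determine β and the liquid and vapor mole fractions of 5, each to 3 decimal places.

Material balance + equilibrium reduce to Σ zᵢ(Kᵢ−1)/(1+β(Kᵢ−1)) = 0.
g(0) = ΣzᵢKᵢ − 1 = 0.101 and g(1) = 1 − Σzᵢ/Kᵢ = -0.475, so a root lies in (0, 1).
Newton–Raphson from β = 0.5:
  β = 0.500: g = -0.1460, g' = -0.458 → β = 0.181
  β = 0.181: g = 0.0004, g' = -0.495 → β = 0.182
Converged at β = 0.182.
Compositions from xᵢ = zᵢ/(1+β(Kᵢ−1)), yᵢ = Kᵢxᵢ:
  1: x = 0.190, y = 0.457
  2: x = 0.116, y = 0.167
  3: x = 0.107, y = 0.073
  4: x = 0.453, y = 0.267
  5: x = 0.134, y = 0.036

β = 0.182, x_5 = 0.134, y_5 = 0.036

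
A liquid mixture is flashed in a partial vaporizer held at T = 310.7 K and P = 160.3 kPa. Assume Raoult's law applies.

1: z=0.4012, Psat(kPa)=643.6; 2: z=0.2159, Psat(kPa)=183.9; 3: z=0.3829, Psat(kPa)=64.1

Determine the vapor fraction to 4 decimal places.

Raoult's law: Kᵢ = Pᵢˢᵃᵗ/P = Pᵢˢᵃᵗ/160.3.
  K_1 = 643.6/160.3 = 4.014972, K_2 = 183.9/160.3 = 1.147224, K_3 = 64.1/160.3 = 0.399875
Rachford–Rice: g(ψ) = Σ zᵢ(Kᵢ−1)/(1+ψ(Kᵢ−1)) = 0.
Check two-phase: ΣzᵢKᵢ = 2.0116 > 1 and Σzᵢ/Kᵢ = 1.2457 > 1, so g(0) = 1.0116 > 0 and g(1) = -0.2457 < 0.
Iterate (Newton) starting at ψ = 0.67:
  ψ = 0.6700: g = 0.04515, g' = -0.7895 → ψ = 0.7272
  ψ = 0.7272: g = -0.00011, g' = -0.7958 → ψ = 0.7271
Converged at ψ = 0.7271.

ψ = 0.7271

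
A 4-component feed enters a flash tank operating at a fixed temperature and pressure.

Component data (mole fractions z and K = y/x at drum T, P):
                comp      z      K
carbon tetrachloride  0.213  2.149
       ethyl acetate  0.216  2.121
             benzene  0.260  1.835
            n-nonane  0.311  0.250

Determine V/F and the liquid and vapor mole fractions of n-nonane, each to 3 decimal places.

V/F = 0.612, x_n-nonane = 0.575, y_n-nonane = 0.144

Newton iteration, V/F⁰ = 0.5:
  V/F = 0.500: g = 0.0906, g' = -0.763 → V/F = 0.619
  V/F = 0.619: g = -0.0060, g' = -0.878 → V/F = 0.612
Converged at V/F = 0.612.
Compositions from xᵢ = zᵢ/(1+V/F(Kᵢ−1)), yᵢ = Kᵢxᵢ:
  carbon tetrachloride: x = 0.125, y = 0.269
  ethyl acetate: x = 0.128, y = 0.272
  benzene: x = 0.172, y = 0.316
  n-nonane: x = 0.575, y = 0.144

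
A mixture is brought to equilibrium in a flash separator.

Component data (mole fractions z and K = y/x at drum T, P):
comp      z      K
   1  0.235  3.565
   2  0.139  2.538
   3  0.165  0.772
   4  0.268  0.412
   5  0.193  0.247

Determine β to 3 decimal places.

Material balance + equilibrium reduce to Σ zᵢ(Kᵢ−1)/(1+β(Kᵢ−1)) = 0.
Check two-phase: ΣzᵢKᵢ = 1.476 > 1 and Σzᵢ/Kᵢ = 1.766 > 1, so g(0) = 0.476 > 0 and g(1) = -0.766 < 0.
Newton–Raphson from β = 0.5:
  β = 0.500: g = -0.1138, g' = -0.880 → β = 0.371
  β = 0.371: g = 0.0009, g' = -0.912 → β = 0.372
Converged at β = 0.372.

β = 0.372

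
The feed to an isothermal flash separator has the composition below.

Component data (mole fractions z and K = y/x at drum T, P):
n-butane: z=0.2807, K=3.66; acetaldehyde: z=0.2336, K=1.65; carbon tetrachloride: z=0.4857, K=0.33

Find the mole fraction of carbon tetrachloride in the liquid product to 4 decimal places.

x_carbon tetrachloride = 0.6892

Let β = V/F and solve Σ zᵢ(Kᵢ−1)/(1+β(Kᵢ−1)) = 0.
g(0) = ΣzᵢKᵢ − 1 = 0.5731 and g(1) = 1 − Σzᵢ/Kᵢ = -0.6901, so a root lies in (0, 1).
Newton iteration, β⁰ = 0.5:
  β = 0.5000: g = -0.05430, g' = -0.9151 → β = 0.4407
Converged at β = 0.4407.
Compositions from xᵢ = zᵢ/(1+β(Kᵢ−1)), yᵢ = Kᵢxᵢ:
  n-butane: x = 0.1292, y = 0.4730
  acetaldehyde: x = 0.1816, y = 0.2996
  carbon tetrachloride: x = 0.6892, y = 0.2274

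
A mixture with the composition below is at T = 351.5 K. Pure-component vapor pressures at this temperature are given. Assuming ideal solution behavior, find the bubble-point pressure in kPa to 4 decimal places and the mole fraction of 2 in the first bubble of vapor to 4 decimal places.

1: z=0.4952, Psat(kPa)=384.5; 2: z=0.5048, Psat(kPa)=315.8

At the bubble point ψ → 0, so ΣzᵢKᵢ = 1 with Kᵢ = Pᵢˢᵃᵗ/P ⇒ P = ΣzᵢPᵢˢᵃᵗ.
P = 0.4952·384.5 + 0.5048·315.8 = 349.8202 kPa
yᵢ = zᵢPᵢˢᵃᵗ/P ⇒ y_2 = 0.5048·315.8/349.8202 = 0.4557

Pbub = 349.8202 kPa, y_2 = 0.4557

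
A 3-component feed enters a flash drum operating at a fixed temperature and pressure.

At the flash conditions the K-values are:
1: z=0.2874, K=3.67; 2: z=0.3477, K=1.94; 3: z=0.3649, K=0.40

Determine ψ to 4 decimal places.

Rachford–Rice: g(ψ) = Σ zᵢ(Kᵢ−1)/(1+ψ(Kᵢ−1)) = 0.
g(0) = ΣzᵢKᵢ − 1 = 0.8753 and g(1) = 1 − Σzᵢ/Kᵢ = -0.1698, so a root lies in (0, 1).
Iterate (Newton) starting at ψ = 0.69:
  ψ = 0.6900: g = 0.09461, g' = -0.7492 → ψ = 0.8163
  ψ = 0.8163: g = -0.00282, g' = -0.8056 → ψ = 0.8128
Converged at ψ = 0.8128.

ψ = 0.8128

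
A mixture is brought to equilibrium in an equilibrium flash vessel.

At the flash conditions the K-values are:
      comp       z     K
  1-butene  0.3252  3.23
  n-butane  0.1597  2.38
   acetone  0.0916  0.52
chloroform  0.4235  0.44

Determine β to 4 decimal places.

β = 0.6162

Material balance + equilibrium reduce to Σ zᵢ(Kᵢ−1)/(1+β(Kᵢ−1)) = 0.
Check two-phase: ΣzᵢKᵢ = 1.6645 > 1 and Σzᵢ/Kᵢ = 1.3064 > 1, so g(0) = 0.6645 > 0 and g(1) = -0.3064 < 0.
Newton–Raphson from β = 0.32:
  β = 0.3200: g = 0.23519, g' = -0.9237 → β = 0.5746
  β = 0.5746: g = 0.03039, g' = -0.7343 → β = 0.6160
  β = 0.6160: g = 0.00015, g' = -0.7279 → β = 0.6162
Converged at β = 0.6162.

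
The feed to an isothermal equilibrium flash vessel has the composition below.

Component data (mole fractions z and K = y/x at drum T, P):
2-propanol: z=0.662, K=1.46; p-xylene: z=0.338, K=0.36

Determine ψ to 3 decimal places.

Let ψ = V/F and solve Σ zᵢ(Kᵢ−1)/(1+ψ(Kᵢ−1)) = 0.
Check two-phase: ΣzᵢKᵢ = 1.088 > 1 and Σzᵢ/Kᵢ = 1.392 > 1, so g(0) = 0.088 > 0 and g(1) = -0.392 < 0.
Binary case is linear: z₁(K₁−1)(1+ψ(K₂−1)) + z₂(K₂−1)(1+ψ(K₁−1)) = 0
⇒ ψ = [z₁(K₁−1)+z₂(K₂−1)] / [−(K₁−1)(K₂−1)] = 0.0882/0.2944 = 0.300

ψ = 0.300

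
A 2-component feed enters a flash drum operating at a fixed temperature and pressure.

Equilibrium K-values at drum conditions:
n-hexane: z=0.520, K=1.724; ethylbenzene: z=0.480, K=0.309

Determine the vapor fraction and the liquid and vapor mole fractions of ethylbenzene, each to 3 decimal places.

ψ = 0.090, x_ethylbenzene = 0.512, y_ethylbenzene = 0.158

Let ψ = V/F and solve Σ zᵢ(Kᵢ−1)/(1+ψ(Kᵢ−1)) = 0.
Feasibility: ΣzᵢKᵢ = 1.045, Σzᵢ/Kᵢ = 1.855 — both > 1, two phases present.
Binary case is linear: z₁(K₁−1)(1+ψ(K₂−1)) + z₂(K₂−1)(1+ψ(K₁−1)) = 0
⇒ ψ = [z₁(K₁−1)+z₂(K₂−1)] / [−(K₁−1)(K₂−1)] = 0.0448/0.5003 = 0.090
Compositions from xᵢ = zᵢ/(1+ψ(Kᵢ−1)), yᵢ = Kᵢxᵢ:
  n-hexane: x = 0.488, y = 0.842
  ethylbenzene: x = 0.512, y = 0.158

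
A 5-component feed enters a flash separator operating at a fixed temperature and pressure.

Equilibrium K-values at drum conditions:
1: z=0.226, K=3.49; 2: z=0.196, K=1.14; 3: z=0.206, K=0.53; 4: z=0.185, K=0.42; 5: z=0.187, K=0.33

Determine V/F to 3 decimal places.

Material balance + equilibrium reduce to Σ zᵢ(Kᵢ−1)/(1+V/F(Kᵢ−1)) = 0.
Feasibility: ΣzᵢKᵢ = 1.261, Σzᵢ/Kᵢ = 1.633 — both > 1, two phases present.
Newton iteration, V/F⁰ = 0.57:
  V/F = 0.570: g = -0.2372, g' = -0.686 → V/F = 0.224
  V/F = 0.224: g = 0.0087, g' = -0.836 → V/F = 0.235
Converged at V/F = 0.235.

V/F = 0.235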